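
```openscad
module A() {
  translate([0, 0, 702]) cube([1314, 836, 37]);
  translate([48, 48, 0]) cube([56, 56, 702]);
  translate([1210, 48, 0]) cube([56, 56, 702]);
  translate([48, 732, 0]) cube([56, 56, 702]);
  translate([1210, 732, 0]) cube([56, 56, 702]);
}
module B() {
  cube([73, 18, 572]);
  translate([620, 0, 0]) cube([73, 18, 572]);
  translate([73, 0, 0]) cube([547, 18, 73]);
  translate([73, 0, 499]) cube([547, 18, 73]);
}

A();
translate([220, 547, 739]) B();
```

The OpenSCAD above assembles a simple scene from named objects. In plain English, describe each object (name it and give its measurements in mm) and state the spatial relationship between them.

A is a table: top 1314 mm (x) × 836 mm (y), 37 mm thick, upper face at z = 739 mm, on four 56×56 mm square legs, each inset 48 mm from the nearest pair of top edges, running from z = 0 to the bottom of the top.

B is a picture frame with a 547×426 mm rectangular opening (x by z) and a uniform 73 mm border on every side. Frame depth is 18 mm along y. It is built from two vertical stiles running the full outside height and two horizontal rails spanning the gap between the stiles.

The picture frame is on top of the table.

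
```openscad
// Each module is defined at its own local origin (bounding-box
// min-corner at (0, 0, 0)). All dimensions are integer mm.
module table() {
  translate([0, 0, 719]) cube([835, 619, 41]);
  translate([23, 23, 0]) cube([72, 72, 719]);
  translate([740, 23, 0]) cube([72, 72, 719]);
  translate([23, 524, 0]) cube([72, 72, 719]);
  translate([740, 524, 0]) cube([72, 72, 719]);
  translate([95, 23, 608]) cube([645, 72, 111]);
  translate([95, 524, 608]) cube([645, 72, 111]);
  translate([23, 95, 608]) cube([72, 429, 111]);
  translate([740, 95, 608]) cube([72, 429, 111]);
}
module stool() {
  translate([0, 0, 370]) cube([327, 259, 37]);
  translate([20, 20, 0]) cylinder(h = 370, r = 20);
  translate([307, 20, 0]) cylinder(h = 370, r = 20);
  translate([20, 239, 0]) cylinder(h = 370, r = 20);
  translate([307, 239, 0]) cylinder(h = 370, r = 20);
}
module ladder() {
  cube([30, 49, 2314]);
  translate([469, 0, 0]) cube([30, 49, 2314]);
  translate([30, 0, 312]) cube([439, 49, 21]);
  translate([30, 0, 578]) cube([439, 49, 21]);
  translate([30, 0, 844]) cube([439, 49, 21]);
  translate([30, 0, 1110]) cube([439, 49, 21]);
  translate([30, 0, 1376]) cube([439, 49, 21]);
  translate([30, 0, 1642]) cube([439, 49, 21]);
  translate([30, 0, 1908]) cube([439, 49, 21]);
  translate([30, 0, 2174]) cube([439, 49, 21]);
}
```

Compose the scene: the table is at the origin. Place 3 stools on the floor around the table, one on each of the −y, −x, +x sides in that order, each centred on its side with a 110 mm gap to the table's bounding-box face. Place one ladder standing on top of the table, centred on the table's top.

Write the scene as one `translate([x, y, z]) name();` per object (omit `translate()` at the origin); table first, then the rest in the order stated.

table();
translate([254, -369, 0]) stool();
translate([-437, 180, 0]) stool();
translate([945, 180, 0]) stool();
translate([168, 285, 760]) ladder();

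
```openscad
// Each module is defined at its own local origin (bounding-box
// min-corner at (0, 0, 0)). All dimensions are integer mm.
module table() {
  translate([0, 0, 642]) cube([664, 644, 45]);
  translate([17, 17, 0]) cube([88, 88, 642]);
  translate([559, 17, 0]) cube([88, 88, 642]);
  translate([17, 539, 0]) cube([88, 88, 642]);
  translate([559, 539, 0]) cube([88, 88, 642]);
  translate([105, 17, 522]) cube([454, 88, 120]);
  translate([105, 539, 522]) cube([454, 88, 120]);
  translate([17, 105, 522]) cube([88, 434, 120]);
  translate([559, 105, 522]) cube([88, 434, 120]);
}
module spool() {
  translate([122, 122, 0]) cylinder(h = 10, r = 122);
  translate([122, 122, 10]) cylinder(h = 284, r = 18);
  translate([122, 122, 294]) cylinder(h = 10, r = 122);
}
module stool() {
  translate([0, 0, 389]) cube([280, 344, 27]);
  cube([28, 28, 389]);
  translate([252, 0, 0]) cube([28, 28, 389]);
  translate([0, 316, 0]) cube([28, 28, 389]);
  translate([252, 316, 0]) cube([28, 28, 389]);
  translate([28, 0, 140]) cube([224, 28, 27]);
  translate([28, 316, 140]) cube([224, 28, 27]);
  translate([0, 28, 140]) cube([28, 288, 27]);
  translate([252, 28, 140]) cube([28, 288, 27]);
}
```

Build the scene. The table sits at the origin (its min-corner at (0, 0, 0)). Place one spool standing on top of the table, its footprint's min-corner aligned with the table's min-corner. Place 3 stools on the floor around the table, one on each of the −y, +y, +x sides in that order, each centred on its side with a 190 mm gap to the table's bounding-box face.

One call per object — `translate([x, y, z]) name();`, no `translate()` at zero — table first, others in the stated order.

table();
translate([0, 0, 687]) spool();
translate([192, -534, 0]) stool();
translate([192, 834, 0]) stool();
translate([854, 150, 0]) stool();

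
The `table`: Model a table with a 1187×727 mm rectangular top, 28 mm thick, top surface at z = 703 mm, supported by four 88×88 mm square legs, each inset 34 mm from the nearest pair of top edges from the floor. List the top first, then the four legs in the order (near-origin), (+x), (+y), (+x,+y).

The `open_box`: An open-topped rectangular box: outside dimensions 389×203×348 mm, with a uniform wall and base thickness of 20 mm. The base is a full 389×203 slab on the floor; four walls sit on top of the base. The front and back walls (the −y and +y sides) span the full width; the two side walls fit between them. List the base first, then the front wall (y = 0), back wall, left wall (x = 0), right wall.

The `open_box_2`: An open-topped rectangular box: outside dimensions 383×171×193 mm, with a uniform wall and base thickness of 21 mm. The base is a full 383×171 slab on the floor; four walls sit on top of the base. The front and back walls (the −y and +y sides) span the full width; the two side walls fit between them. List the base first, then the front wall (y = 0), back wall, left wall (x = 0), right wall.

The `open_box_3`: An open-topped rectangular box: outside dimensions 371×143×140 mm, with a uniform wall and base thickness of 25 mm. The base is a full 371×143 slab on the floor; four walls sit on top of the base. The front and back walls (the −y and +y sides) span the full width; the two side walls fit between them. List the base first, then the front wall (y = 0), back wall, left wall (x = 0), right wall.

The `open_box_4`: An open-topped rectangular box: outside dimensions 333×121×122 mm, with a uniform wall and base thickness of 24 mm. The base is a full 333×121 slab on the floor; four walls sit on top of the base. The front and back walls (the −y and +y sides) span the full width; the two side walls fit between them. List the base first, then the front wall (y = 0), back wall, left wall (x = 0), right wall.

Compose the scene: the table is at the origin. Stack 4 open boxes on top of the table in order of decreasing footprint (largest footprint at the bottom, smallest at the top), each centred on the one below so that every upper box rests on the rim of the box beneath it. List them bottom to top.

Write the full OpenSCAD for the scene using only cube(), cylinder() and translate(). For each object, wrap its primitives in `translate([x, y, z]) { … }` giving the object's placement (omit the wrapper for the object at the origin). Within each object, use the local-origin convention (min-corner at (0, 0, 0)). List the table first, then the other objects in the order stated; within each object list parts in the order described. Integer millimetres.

translate([0, 0, 675]) cube([1187, 727, 28]);
translate([34, 34, 0]) cube([88, 88, 675]);
translate([1065, 34, 0]) cube([88, 88, 675]);
translate([34, 605, 0]) cube([88, 88, 675]);
translate([1065, 605, 0]) cube([88, 88, 675]);
translate([399, 262, 703]) {
  cube([389, 203, 20]);
  translate([0, 0, 20]) cube([389, 20, 328]);
  translate([0, 183, 20]) cube([389, 20, 328]);
  translate([0, 20, 20]) cube([20, 163, 328]);
  translate([369, 20, 20]) cube([20, 163, 328]);
}
translate([402, 278, 1051]) {
  cube([383, 171, 21]);
  translate([0, 0, 21]) cube([383, 21, 172]);
  translate([0, 150, 21]) cube([383, 21, 172]);
  translate([0, 21, 21]) cube([21, 129, 172]);
  translate([362, 21, 21]) cube([21, 129, 172]);
}
translate([408, 292, 1244]) {
  cube([371, 143, 25]);
  translate([0, 0, 25]) cube([371, 25, 115]);
  translate([0, 118, 25]) cube([371, 25, 115]);
  translate([0, 25, 25]) cube([25, 93, 115]);
  translate([346, 25, 25]) cube([25, 93, 115]);
}
translate([427, 303, 1384]) {
  cube([333, 121, 24]);
  translate([0, 0, 24]) cube([333, 24, 98]);
  translate([0, 97, 24]) cube([333, 24, 98]);
  translate([0, 24, 24]) cube([24, 73, 98]);
  translate([309, 24, 24]) cube([24, 73, 98]);
}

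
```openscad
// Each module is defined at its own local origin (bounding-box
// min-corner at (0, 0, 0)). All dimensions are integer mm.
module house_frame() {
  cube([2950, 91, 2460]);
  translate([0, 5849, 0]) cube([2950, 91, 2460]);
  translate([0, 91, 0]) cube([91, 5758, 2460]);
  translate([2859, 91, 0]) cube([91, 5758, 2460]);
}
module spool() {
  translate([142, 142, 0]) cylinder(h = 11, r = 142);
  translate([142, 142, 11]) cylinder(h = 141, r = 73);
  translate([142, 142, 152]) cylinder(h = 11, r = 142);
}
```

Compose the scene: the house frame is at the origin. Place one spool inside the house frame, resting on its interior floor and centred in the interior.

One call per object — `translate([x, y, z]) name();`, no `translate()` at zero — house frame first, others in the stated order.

house_frame();
translate([1333, 2828, 0]) spool();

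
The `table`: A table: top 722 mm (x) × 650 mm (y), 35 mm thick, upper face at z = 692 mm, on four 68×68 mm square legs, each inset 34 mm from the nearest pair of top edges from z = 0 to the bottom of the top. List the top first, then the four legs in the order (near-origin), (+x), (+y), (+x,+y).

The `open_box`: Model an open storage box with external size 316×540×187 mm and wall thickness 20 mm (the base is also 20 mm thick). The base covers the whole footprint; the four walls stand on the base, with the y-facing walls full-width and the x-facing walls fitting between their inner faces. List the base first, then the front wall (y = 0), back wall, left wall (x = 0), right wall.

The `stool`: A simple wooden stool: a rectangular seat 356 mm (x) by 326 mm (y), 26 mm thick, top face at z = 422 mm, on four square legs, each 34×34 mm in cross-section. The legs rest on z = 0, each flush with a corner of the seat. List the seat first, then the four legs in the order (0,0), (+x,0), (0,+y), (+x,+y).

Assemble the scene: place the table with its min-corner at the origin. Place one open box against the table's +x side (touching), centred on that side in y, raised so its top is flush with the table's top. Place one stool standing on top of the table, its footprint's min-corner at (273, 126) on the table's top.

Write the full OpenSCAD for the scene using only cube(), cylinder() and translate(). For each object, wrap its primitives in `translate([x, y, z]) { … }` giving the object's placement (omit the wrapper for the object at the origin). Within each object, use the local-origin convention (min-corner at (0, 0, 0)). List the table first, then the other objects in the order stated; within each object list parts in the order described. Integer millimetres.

translate([0, 0, 657]) cube([722, 650, 35]);
translate([34, 34, 0]) cube([68, 68, 657]);
translate([620, 34, 0]) cube([68, 68, 657]);
translate([34, 548, 0]) cube([68, 68, 657]);
translate([620, 548, 0]) cube([68, 68, 657]);
translate([722, 55, 505]) {
  cube([316, 540, 20]);
  translate([0, 0, 20]) cube([316, 20, 167]);
  translate([0, 520, 20]) cube([316, 20, 167]);
  translate([0, 20, 20]) cube([20, 500, 167]);
  translate([296, 20, 20]) cube([20, 500, 167]);
}
translate([273, 126, 692]) {
  translate([0, 0, 396]) cube([356, 326, 26]);
  cube([34, 34, 396]);
  translate([322, 0, 0]) cube([34, 34, 396]);
  translate([0, 292, 0]) cube([34, 34, 396]);
  translate([322, 292, 0]) cube([34, 34, 396]);
}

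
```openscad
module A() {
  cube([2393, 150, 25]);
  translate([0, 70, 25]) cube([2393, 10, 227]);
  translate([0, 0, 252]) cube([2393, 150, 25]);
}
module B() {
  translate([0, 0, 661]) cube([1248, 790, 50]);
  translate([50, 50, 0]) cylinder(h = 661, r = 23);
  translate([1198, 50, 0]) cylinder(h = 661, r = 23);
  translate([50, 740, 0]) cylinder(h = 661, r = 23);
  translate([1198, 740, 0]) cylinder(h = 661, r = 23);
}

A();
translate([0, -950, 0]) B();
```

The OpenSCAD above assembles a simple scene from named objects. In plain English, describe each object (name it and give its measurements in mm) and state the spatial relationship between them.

A is an I-beam lying along x, 2393 mm long. Overall section height 277 mm. Two flanges 150 mm wide (y) and 25 mm thick, one on the floor and one at the top; a web 10 mm thick runs between them, centred on the flange width.

B is a table with a 1248×790 mm rectangular top, 50 mm thick, top surface at z = 711 mm, supported by four round legs of 46 mm diameter, each leg's bounding box inset 27 mm from the nearest pair of top edges, running from the floor.

The table is on the floor beside the I-beam on its −y side.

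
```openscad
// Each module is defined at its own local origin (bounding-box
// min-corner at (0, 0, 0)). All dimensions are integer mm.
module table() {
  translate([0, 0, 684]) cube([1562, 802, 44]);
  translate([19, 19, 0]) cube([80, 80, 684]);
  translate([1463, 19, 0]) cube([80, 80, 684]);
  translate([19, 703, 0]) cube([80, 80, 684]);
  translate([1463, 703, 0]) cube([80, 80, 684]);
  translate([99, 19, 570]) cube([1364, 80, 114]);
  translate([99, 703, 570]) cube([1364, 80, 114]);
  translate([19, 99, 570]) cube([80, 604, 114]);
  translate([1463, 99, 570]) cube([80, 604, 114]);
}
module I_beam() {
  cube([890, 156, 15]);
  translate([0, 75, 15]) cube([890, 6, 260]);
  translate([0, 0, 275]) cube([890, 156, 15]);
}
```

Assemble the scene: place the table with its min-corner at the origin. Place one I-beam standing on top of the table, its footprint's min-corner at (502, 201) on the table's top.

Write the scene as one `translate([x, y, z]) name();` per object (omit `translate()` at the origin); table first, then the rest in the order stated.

table();
translate([502, 201, 728]) I_beam();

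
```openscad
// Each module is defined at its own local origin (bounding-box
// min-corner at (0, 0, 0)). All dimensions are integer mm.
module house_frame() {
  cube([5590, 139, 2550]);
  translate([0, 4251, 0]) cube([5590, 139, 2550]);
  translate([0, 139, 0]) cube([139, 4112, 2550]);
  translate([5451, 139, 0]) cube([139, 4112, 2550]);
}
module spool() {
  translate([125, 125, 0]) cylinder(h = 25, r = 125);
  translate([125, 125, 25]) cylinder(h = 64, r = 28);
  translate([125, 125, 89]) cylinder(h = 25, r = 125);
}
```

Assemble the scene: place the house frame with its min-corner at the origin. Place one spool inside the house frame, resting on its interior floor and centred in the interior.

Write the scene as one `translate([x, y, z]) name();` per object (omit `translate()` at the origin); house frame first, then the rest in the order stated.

house_frame();
translate([2670, 2070, 0]) spool();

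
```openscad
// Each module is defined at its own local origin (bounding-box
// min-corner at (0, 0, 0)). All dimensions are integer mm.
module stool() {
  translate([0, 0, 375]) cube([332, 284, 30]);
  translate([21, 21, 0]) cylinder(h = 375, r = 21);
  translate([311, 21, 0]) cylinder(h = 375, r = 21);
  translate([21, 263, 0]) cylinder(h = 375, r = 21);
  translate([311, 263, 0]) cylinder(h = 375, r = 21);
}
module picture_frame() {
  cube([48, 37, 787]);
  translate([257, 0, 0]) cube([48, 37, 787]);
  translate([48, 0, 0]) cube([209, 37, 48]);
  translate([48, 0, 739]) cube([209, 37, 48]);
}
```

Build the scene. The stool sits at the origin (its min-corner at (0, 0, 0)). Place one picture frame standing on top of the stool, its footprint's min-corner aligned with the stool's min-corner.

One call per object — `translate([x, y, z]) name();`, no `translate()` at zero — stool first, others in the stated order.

stool();
translate([0, 0, 405]) picture_frame();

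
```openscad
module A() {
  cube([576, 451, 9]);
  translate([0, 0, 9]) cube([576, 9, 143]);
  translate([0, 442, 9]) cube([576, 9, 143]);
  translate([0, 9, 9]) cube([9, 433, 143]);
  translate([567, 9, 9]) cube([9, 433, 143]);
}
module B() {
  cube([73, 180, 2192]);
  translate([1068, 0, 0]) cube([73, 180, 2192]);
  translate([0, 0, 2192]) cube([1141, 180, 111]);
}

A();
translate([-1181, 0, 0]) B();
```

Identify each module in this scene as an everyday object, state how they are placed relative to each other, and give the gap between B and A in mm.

The door frame's nearest face is 40 mm from the open box's −x face.

A is an open box. B is a door frame. The door frame is on the floor beside the open box on its −x side. The gap between the door frame and the open box is 40 mm.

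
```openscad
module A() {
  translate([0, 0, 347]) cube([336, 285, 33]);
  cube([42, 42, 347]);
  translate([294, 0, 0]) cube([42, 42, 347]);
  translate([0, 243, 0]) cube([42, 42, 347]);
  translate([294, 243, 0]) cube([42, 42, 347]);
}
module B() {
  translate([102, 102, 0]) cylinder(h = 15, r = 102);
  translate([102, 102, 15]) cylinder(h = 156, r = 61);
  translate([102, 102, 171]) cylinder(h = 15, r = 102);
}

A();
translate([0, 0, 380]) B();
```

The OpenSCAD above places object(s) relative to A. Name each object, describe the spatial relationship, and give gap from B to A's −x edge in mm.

A is a stool. B is a spool. The spool is on top of the stool. The gap from the spool to the stool's −x edge is 0 mm.

The spool's min-x is at 0; the stool's min-x is 0; gap = 0 mm.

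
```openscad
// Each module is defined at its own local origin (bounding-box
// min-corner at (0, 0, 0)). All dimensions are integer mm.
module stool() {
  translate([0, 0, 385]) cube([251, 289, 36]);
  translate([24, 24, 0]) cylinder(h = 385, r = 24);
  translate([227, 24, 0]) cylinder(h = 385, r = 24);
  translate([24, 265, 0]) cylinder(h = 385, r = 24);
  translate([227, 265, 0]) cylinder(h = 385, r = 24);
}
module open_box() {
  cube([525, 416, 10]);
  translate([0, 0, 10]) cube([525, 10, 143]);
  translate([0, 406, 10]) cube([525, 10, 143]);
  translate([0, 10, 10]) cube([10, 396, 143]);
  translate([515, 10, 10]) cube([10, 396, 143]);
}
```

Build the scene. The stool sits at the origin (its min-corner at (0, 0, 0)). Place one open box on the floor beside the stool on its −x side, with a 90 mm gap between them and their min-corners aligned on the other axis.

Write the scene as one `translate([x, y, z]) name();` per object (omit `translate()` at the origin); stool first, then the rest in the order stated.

stool();
translate([-615, 0, 0]) open_box();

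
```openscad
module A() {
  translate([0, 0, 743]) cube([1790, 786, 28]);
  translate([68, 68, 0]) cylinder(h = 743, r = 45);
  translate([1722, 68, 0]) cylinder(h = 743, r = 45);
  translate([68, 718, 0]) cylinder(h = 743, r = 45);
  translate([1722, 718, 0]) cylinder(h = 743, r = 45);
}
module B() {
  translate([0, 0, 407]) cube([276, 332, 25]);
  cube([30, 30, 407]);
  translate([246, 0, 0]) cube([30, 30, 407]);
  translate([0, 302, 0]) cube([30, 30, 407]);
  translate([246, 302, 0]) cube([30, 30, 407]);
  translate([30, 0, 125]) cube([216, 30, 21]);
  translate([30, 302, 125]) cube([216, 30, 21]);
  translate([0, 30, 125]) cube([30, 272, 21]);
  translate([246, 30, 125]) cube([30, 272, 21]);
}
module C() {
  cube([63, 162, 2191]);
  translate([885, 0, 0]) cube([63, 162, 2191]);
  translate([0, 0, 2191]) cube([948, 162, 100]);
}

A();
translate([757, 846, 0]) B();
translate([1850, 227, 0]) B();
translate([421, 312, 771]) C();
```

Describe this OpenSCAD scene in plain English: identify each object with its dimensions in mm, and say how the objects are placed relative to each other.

A is a table: top 1790 mm (x) × 786 mm (y), 28 mm thick, upper face at z = 771 mm, on four round legs of 90 mm diameter, each leg's bounding box inset 23 mm from the nearest pair of top edges, running from z = 0 to the bottom of the top.

B is a four-legged stool. The seat is a 276×332×25 mm slab whose top surface is at z = 432 mm; four square legs, each 30×30 mm in cross-section, run from the floor (z = 0) to the underside of the seat, each flush with a corner of the seat. Four stretchers, 30 mm wide and 21 mm tall, connect adjacent legs with their undersides at z = 125 mm, each running between the inner faces of the legs it joins and aligned with the legs' outer faces on the other axis.

C is a door frame. The clear opening is 822 mm wide and 2191 mm high. Two 63 mm wide jambs, 162 mm deep, stand either side of the opening from the floor to the top of the opening. A 100 mm thick head sits across the top of both jambs, spanning the full outside width of the frame.

Two stools sit around the table at the +y, +x sides. The door frame is on top of the table, centred.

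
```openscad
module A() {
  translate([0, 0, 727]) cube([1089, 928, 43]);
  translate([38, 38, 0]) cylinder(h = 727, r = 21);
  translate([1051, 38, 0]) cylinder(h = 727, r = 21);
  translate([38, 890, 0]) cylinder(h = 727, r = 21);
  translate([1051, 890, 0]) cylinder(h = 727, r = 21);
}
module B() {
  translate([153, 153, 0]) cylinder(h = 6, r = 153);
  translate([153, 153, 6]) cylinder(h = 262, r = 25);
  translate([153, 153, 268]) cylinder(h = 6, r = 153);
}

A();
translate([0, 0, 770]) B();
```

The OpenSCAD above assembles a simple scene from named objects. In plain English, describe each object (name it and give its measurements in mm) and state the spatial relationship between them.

A is a table: top 1089 mm (x) × 928 mm (y), 43 mm thick, upper face at z = 770 mm, on four round legs of 42 mm diameter, each leg's bounding box inset 17 mm from the nearest pair of top edges, running from z = 0 to the bottom of the top.

B is a spool: two coaxial disc flanges of radius 153 mm and thickness 6 mm, joined by a core cylinder of radius 25 mm and height 262 mm. The lower flange rests on z = 0 and the three cylinders share a vertical axis.

The spool is on top of the table.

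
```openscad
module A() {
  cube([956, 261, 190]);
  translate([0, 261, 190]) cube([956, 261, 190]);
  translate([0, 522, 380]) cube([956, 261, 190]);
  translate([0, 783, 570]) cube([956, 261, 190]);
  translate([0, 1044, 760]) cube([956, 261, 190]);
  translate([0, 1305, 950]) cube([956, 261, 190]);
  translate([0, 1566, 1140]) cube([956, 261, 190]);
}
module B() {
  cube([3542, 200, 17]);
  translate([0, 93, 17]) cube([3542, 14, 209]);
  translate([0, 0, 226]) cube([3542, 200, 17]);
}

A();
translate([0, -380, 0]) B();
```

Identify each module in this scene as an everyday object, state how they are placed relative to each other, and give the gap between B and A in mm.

A is a staircase. B is an I-beam. The I-beam is on the floor beside the staircase on its −y side. The gap between the I-beam and the staircase is 180 mm.

The I-beam's nearest face is 180 mm from the staircase's −y face.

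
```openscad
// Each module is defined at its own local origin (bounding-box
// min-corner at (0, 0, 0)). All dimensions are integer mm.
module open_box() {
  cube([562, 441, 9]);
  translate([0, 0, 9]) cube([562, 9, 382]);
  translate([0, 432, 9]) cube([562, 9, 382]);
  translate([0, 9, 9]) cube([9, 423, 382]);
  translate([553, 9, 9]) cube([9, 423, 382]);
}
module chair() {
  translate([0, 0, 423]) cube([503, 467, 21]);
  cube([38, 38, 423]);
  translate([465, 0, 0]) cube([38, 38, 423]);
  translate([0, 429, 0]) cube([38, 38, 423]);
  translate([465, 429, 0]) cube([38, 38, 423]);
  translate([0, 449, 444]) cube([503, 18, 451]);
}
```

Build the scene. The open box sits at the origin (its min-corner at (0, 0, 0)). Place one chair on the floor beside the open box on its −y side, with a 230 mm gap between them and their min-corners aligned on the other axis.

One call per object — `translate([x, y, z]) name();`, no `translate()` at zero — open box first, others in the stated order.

open_box();
translate([0, -697, 0]) chair();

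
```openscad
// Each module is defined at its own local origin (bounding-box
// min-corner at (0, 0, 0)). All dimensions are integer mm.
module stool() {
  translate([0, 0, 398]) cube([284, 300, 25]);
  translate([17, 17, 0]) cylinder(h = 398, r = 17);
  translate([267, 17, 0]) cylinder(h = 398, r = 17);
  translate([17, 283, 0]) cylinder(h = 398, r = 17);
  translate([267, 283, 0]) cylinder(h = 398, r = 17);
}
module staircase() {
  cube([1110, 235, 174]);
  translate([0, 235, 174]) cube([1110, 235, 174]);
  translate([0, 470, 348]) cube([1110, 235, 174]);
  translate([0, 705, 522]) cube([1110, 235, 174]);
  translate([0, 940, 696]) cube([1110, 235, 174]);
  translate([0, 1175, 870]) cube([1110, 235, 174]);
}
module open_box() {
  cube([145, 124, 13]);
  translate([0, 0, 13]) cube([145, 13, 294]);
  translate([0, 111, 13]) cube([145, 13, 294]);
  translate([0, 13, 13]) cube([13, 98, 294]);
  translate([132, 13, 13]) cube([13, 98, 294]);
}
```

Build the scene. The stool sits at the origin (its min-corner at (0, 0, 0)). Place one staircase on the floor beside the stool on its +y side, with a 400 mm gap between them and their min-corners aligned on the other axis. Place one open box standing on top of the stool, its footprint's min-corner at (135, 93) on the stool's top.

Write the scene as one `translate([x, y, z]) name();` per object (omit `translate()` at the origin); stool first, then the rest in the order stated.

stool();
translate([0, 700, 0]) staircase();
translate([135, 93, 423]) open_box();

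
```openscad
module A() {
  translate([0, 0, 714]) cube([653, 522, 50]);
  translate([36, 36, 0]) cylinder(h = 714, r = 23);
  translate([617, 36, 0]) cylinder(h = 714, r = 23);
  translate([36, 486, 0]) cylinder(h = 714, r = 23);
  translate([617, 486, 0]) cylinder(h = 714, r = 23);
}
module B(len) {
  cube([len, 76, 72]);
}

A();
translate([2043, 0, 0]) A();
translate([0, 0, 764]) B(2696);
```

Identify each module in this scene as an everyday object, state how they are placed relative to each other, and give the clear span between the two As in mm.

Second table starts at x = 2043; first ends at x = 653; clear span = 2043 − 653 = 1390 mm.

A is a table. B is a beam. A beam spans the tops of two tables. The clear span between the two tables is 1390 mm.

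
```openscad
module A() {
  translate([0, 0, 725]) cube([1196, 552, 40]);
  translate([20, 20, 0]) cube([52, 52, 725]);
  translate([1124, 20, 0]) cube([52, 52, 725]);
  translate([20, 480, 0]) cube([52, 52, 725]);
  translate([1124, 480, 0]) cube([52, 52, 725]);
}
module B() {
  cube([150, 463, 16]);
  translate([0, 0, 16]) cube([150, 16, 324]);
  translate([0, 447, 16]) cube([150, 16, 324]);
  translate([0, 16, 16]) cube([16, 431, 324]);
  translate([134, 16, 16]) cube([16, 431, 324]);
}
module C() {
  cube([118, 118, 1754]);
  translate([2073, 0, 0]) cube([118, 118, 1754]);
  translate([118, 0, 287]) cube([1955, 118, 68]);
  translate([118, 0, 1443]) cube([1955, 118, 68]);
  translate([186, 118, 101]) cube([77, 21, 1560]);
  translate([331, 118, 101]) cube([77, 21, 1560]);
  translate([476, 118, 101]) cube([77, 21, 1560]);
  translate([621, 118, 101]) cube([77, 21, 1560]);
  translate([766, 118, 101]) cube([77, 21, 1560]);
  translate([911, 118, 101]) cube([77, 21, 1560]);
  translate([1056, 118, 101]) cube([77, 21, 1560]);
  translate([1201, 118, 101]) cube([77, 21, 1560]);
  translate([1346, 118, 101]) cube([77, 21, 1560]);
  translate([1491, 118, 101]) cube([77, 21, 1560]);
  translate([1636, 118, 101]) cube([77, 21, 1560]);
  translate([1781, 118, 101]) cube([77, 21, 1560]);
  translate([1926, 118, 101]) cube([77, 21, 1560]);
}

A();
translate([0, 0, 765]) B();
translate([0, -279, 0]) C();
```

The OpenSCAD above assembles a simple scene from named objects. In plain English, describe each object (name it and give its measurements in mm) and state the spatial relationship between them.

A is a table: top 1196 mm (x) × 552 mm (y), 40 mm thick, upper face at z = 765 mm, on four 52×52 mm square legs, each inset 20 mm from the nearest pair of top edges, running from z = 0 to the bottom of the top.

B is an open storage box with external size 150×463×340 mm and wall thickness 16 mm (the base is also 16 mm thick). The base covers the whole footprint; the four walls stand on the base, with the y-facing walls full-width and the x-facing walls fitting between their inner faces.

C is a fence section. Two 118×118 mm posts, 1754 mm tall, stand on the floor with a clear span of 1955 mm between their inner faces. Two horizontal rails of 118×68 mm section span the gap between the posts with their undersides at z = 287 mm and z = 1443 mm, flush with the posts' −y face. 13 pickets, each 77 mm wide, 21 mm thick and 1560 mm tall, are fixed to the +y face of the rails with their bottoms at z = 101 mm, evenly spaced across the span with equal gaps (rounded down to the nearest mm) at the −x end and between each pair — any rounding remainder accumulates at the +x end.

The open box is on top of the table. The fence section is on the floor beside the table on its −y side.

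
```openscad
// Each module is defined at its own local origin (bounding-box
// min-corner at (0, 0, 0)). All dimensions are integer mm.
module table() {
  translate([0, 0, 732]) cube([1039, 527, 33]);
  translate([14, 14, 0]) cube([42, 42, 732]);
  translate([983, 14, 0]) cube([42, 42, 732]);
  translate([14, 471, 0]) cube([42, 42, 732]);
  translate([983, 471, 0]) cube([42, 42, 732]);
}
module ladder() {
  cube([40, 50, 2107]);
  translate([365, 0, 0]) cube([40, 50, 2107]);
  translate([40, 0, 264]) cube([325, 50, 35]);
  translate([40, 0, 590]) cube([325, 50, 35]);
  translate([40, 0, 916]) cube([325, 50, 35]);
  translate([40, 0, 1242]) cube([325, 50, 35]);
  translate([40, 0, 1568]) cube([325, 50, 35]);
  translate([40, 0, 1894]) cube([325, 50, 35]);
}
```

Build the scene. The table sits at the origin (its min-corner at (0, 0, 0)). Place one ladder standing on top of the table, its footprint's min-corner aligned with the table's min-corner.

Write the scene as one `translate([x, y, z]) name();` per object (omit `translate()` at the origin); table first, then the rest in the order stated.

table();
translate([0, 0, 765]) ladder();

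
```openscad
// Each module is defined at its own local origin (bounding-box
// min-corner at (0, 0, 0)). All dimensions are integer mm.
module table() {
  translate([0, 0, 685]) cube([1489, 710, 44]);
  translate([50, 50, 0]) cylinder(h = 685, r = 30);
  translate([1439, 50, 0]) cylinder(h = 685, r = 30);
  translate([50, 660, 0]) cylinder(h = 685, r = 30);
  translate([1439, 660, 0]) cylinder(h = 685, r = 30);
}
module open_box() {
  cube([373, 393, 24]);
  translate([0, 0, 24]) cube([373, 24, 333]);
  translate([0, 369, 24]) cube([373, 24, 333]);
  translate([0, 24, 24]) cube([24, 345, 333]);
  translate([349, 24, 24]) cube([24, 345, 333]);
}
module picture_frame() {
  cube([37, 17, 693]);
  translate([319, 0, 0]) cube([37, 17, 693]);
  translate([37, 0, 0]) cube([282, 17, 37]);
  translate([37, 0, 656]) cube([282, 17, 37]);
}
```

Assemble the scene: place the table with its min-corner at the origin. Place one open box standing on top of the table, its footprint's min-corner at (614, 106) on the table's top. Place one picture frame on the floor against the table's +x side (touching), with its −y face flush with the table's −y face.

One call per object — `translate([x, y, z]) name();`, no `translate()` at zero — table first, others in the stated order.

table();
translate([614, 106, 729]) open_box();
translate([1489, 0, 0]) picture_frame();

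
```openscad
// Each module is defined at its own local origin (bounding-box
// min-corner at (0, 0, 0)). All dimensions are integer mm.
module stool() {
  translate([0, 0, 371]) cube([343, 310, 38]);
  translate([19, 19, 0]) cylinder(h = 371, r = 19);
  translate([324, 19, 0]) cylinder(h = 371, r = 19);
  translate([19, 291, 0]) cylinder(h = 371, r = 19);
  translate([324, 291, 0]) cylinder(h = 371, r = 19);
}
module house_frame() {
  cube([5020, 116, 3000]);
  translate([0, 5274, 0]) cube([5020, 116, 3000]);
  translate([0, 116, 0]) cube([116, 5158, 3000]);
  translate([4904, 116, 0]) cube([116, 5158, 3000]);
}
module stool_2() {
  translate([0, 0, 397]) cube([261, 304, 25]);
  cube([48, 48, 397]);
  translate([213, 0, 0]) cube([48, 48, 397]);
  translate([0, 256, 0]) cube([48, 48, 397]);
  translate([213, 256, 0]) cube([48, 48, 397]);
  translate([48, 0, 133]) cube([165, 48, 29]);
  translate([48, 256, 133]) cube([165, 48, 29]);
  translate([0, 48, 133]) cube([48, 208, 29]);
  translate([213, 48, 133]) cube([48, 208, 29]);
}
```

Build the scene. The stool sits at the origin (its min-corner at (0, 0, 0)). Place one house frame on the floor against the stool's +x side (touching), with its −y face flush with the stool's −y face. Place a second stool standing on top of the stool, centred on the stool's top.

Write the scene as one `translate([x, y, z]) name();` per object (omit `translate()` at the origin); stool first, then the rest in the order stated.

stool();
translate([343, 0, 0]) house_frame();
translate([41, 3, 409]) stool_2();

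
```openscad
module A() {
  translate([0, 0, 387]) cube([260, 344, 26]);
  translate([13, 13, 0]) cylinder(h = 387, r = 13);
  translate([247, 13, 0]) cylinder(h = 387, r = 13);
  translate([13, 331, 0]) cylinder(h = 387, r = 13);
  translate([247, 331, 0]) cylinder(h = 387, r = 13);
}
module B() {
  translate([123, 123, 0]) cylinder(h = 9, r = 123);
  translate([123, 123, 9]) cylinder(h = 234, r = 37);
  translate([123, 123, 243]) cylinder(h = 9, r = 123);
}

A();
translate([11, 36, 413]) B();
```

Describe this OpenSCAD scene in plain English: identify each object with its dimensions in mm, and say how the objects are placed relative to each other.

A is a four-legged stool. The seat is a 260×344×26 mm slab whose top surface is at z = 413 mm; four round legs, each 26 mm in diameter, run from the floor (z = 0) to the underside of the seat, each leg's axis is inset half a diameter from the nearest pair of seat edges (so the leg's bounding box is flush with the corner).

B is a spool: two coaxial disc flanges of radius 123 mm and thickness 9 mm, joined by a core cylinder of radius 37 mm and height 234 mm. The lower flange rests on z = 0 and the three cylinders share a vertical axis.

The spool is on top of the stool.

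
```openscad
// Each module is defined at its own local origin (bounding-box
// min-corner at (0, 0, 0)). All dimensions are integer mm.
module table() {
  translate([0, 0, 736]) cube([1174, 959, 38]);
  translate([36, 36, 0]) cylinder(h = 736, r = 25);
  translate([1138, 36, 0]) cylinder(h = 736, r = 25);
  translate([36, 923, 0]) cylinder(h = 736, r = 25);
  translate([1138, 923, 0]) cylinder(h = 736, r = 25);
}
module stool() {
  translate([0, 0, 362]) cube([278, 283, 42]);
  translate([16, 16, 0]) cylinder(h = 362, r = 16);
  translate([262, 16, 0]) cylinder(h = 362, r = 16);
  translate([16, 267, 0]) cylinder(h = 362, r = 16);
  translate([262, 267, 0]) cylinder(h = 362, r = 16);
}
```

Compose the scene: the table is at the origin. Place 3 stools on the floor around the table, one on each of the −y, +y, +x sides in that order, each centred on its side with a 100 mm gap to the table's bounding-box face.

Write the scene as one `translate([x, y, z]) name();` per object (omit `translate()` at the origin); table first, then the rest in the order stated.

table();
translate([448, -383, 0]) stool();
translate([448, 1059, 0]) stool();
translate([1274, 338, 0]) stool();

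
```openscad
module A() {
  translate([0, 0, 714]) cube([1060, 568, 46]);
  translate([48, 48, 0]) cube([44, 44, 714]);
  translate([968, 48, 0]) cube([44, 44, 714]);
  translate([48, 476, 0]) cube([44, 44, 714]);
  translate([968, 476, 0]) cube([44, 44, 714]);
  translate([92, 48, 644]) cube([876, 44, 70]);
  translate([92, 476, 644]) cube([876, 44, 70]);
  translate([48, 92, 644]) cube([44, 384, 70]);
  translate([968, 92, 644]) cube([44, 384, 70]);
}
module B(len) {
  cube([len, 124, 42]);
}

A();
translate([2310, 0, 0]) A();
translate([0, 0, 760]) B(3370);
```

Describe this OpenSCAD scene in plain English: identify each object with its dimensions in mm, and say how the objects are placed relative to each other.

A is a rectangular dining table. The top is 1060×568×46 mm with its upper surface at z = 760 mm. It stands on four 44×44 mm square legs, each inset 48 mm from the nearest pair of top edges, running from the floor to the underside of the top. Four apron rails, 44 mm thick and 70 mm tall, run between adjacent legs with their top edges flush with the underside of the top and their outer faces flush with the legs' outer faces.

B is a rectangular beam 3370 mm long (x), 124 mm deep (y), 42 mm thick (z).

The beam spans the tops of two tables placed 1250 mm apart, resting at z = 760 mm.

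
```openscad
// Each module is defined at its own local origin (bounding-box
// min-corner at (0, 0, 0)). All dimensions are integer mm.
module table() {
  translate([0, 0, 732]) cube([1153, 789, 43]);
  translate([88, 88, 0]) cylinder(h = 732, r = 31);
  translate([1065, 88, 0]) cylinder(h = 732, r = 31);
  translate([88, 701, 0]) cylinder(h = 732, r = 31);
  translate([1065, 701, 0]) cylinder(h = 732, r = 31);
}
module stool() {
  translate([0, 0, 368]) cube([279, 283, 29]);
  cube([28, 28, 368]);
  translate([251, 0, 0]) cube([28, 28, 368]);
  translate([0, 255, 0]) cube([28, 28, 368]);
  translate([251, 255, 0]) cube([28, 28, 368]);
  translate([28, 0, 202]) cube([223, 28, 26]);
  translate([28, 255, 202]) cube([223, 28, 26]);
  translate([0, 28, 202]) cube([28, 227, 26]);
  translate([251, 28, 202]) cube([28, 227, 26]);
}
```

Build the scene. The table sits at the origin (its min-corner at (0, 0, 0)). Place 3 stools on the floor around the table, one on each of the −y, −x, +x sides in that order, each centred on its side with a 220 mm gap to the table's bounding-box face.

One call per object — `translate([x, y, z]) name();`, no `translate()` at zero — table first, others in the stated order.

table();
translate([437, -503, 0]) stool();
translate([-499, 253, 0]) stool();
translate([1373, 253, 0]) stool();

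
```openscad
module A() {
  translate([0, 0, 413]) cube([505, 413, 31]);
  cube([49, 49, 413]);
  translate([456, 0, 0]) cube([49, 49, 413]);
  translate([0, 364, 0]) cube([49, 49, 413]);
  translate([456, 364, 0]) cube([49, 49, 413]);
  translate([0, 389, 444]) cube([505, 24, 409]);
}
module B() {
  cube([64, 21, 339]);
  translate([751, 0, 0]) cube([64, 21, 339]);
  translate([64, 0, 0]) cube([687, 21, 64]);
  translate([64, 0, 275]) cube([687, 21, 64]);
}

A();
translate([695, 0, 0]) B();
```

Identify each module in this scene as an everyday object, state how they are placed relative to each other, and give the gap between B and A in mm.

A is a chair. B is a picture frame. The picture frame is on the floor beside the chair on its +x side. The gap between the picture frame and the chair is 190 mm.

The picture frame's nearest face is 190 mm from the chair's +x face.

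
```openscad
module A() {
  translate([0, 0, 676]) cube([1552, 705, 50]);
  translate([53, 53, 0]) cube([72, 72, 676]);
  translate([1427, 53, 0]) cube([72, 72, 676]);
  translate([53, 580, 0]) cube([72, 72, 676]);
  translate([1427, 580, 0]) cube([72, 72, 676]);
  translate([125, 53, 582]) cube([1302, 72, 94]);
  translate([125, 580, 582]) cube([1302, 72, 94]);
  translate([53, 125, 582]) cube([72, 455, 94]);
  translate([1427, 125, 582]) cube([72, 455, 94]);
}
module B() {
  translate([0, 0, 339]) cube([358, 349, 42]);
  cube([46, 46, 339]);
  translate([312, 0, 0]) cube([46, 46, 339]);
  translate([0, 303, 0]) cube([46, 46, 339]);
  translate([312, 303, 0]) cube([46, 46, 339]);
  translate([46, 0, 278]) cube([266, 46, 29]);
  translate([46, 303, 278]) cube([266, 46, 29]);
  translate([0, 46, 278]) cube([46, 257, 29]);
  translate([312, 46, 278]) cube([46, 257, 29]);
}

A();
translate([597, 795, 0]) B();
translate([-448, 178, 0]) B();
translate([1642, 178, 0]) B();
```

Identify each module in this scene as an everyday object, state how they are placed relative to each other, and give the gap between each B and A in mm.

Each stool's nearest face is 90 mm from the table's bounding box.

A is a table. B is a stool. Three stools sit around the table at the +y, −x, +x sides. The gap between each stool and the table is 90 mm.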